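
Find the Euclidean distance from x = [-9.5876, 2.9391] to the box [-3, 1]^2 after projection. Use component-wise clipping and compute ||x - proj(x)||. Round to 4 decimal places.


Project each component onto [-3, 1].
clip(-9.5876) = -3.0, clip(2.9391) = 1.0
Projection = [-3.0, 1.0]
Squared diffs: [43.3965, 3.7601]
Distance = sqrt(47.1566) = 6.8671


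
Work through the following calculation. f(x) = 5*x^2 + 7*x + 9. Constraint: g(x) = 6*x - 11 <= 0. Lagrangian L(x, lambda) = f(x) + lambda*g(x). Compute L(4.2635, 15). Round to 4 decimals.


Step 1: Evaluate f(x).
f(4.2635) = 5*4.2635^2 + 7*4.2635 + 9 = 129.7317
Step 2: Evaluate g(x).
g(4.2635) = 6*4.2635 - 11 = 14.581
Step 3: Compute Lagrangian.
L = 129.7317 + 15*14.581 = 348.4467


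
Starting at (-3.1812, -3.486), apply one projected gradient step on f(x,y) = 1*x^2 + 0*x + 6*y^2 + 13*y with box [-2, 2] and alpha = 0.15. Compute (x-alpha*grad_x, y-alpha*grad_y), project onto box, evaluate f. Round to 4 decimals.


Step 1: Compute gradient at (-3.1812, -3.486).
grad_x = 2*1*-3.1812 + 0 = -6.3624
grad_y = 2*6*-3.486 + 13 = -28.832
Step 2: Gradient step.
x_raw = -3.1812 - 0.15*-6.3624 = -2.2268
y_raw = -3.486 - 0.15*-28.832 = 0.8388
Step 3: Project onto [-2, 2].
x_proj = clip(-2.2268) = -2.0
y_proj = clip(0.8388) = 0.8388
Step 4: Evaluate f.
f(-2.0, 0.8388) = 19.1259


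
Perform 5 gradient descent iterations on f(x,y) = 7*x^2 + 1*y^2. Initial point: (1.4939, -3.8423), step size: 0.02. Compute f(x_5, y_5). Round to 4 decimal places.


Gradient descent on f(x,y) = 7*x^2 + 1*y^2.
Starting point: (1.4939, -3.8423), alpha = 0.02
Step 1: grad_x = 2*7*1.4939 = 20.9146, grad_y = 2*1*-3.8423 = -7.6846
  x_1 = 1.4939 - 0.02*20.9146 = 1.0756
  y_1 = -3.8423 - 0.02*-7.6846 = -3.6886
Step 2: grad_x = 2*7*1.0756 = 15.0585, grad_y = 2*1*-3.6886 = -7.3772
  x_2 = 1.0756 - 0.02*15.0585 = 0.7744
  y_2 = -3.6886 - 0.02*-7.3772 = -3.5411
Step 3: grad_x = 2*7*0.7744 = 10.8421, grad_y = 2*1*-3.5411 = -7.0821
  x_3 = 0.7744 - 0.02*10.8421 = 0.5576
  y_3 = -3.5411 - 0.02*-7.0821 = -3.3994
Step 4: grad_x = 2*7*0.5576 = 7.8063, grad_y = 2*1*-3.3994 = -6.7988
  x_4 = 0.5576 - 0.02*7.8063 = 0.4015
  y_4 = -3.3994 - 0.02*-6.7988 = -3.2634
Step 5: grad_x = 2*7*0.4015 = 5.6206, grad_y = 2*1*-3.2634 = -6.5269
  x_5 = 0.4015 - 0.02*5.6206 = 0.2891
  y_5 = -3.2634 - 0.02*-6.5269 = -3.1329
f(0.2891, -3.1329) = 7*0.2891^2 + 1*(-3.1329)^2 = 10.4


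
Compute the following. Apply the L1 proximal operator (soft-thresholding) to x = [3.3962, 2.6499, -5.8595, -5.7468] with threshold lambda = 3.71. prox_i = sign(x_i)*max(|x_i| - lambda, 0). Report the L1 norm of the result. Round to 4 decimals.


Soft-thresholding with lambda = 3.71:
prox(3.3962) = sign(3.3962)*max(|3.3962| - 3.71, 0) = 0.0
prox(2.6499) = sign(2.6499)*max(|2.6499| - 3.71, 0) = 0.0
prox(-5.8595) = sign(-5.8595)*max(|-5.8595| - 3.71, 0) = -2.1495
prox(-5.7468) = sign(-5.7468)*max(|-5.7468| - 3.71, 0) = -2.0368
prox(x) = [0.0, 0.0, -2.1495, -2.0368]
||prox(x)||_1 = 0.0 + 0.0 + 2.1495 + 2.0368 = 4.1863


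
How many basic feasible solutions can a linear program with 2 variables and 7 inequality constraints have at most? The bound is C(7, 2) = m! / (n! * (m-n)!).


Each vertex corresponds to some choice of n active constraints out of m, so the number of vertices is at most C(m, n) = m! / (n!(m-n)!).
m = 7, n = 2
Numerator: 7 * 6
Denominator: 2! = 2
C(7, 2) = 21


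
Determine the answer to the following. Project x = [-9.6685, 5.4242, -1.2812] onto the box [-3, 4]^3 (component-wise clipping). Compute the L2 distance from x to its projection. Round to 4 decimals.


Project each component onto [-3, 4].
clip(-9.6685) = -3.0, clip(5.4242) = 4.0, clip(-1.2812) = -1.2812
Projection = [-3.0, 4.0, -1.2812]
Squared diffs: [44.4689, 2.0283, 0.0]
Distance = sqrt(46.4972) = 6.8189


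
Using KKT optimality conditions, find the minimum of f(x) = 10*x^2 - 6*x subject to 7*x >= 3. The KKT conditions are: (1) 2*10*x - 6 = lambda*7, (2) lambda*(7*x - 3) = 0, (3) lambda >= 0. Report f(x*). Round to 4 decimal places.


Step 1: Try lambda = 0 (constraint inactive).
x_unc = 6/(2*10) = 0.3
Check: 7*0.3 = 2.1 < 3 -- violated!
Step 2: Constraint must be active: 7*x = 3
x* = 3/7 = 0.4286 (rounded; the exact value 3/7 is used below)
lambda = (2*10*(3/7) - 6)/7 = 0.3673
Step 3: Compute optimal value.
f(x*) = 10*(3/7)^2 - 6*(3/7) = -0.7347


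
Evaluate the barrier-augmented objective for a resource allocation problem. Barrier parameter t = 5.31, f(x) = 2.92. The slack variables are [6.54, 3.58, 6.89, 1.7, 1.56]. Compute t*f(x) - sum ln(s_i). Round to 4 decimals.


Step 1: Compute log-barrier.
ln values: [1.8779, 1.2754, 1.9301, 0.5306, 0.4447]
phi = -(1.8779 + 1.2754 + 1.9301 + 0.5306 + 0.4447) = -6.0587
Step 2: Compute augmented objective.
t*f(x) = 5.31*2.92 = 15.5052
Total = 15.5052 - 6.0587 = 9.4465


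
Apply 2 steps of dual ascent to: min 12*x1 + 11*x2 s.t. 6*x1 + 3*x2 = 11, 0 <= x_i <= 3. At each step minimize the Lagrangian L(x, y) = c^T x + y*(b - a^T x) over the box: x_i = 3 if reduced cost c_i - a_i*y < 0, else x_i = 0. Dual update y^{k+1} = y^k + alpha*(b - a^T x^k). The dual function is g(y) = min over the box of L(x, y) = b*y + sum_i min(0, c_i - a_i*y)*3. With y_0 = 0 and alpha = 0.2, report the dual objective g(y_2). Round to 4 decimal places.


Dual ascent for LP: min 12*x1 + 11*x2, 6*x1 + 3*x2 = 11, 0 <= x_i <= 3
Step 1: y^k = 0.0, reduced costs: (12.0, 11.0)
  x^k = (0.0, 0.0), subgradient = b - a^T x = 11.0
  y^{k+1} = 0.0 + 0.2*11.0 = 2.2
Step 2: y^k = 2.2, reduced costs: (-1.2, 4.4)
  x^k = (3.0, 0.0), subgradient = b - a^T x = -7.0
  y^{k+1} = 2.2 + 0.2*-7.0 = 0.8
Dual objective at y_2 = 0.8: reduced costs (7.2, 8.6), box minimizer x = (0.0, 0.0)
g(y_2) = b*y + (c1 - a1*y)*x1 + (c2 - a2*y)*x2 = 11*0.8 + 7.2*0.0 + 8.6*0.0 = 8.8 + 0.0 + 0.0 = 8.8


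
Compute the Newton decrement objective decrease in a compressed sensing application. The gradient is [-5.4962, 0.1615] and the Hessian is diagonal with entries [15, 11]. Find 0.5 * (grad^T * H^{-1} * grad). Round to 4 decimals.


Step 1: H is diagonal, so H^(-1) * g = [-0.3664, 0.0147].
Step 2: g^T H^(-1) g = sum_i g_i^2 / H_ii
  = (-5.4962)^2/15 + (0.1615)^2/11
  = 2.0139 + 0.0024 = 2.0163
Step 3: Objective decrease = 0.5 * g^T H^(-1) g = 1.0081


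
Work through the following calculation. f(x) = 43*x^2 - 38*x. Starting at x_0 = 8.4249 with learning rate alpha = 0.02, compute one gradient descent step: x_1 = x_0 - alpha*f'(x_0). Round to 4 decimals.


We compute the gradient at x_0 and apply the update.
f'(x) = 86*x - 38
f'(8.4249) = 86*8.4249 - 38 = 686.5414
x_1 = 8.4249 - 0.02*686.5414 = -5.3059


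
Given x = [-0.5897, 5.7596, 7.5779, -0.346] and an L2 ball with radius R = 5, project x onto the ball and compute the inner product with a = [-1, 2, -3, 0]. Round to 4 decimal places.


Step 1: Compute ||x|| (intermediates to 6 decimals).
||x|| = sqrt((-0.5897)^2 + 5.7596^2 + 7.5779^2 + (-0.346)^2) = 9.5428
Step 2: Project.
Since ||x|| > R, scale = R/||x|| = 5/9.5428 = 0.523955, proj(x) = scale * x
proj(x) = [-0.308976, 3.017771, 3.970479, -0.181288]
Step 3: Dot product.
a^T * proj(x) = -1*(-0.308976) + 2*3.017771 - 3*3.970479 + 0*(-0.181288) = -5.5669


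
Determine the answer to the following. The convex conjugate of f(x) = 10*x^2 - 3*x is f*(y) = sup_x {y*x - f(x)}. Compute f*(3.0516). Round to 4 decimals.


f*(y) = sup_x {y*x - a*x^2 - b*x} = sup_x {(y-b)*x - a*x^2}
FOC: (y - b) - 2a*x = 0 => x* = (y - b)/(2a)
x* = (3.0516 + 3)/(2*10) = 0.3026
f*(3.0516) = (y-b)^2/(4a) = (3.0516 + 3)^2/(4*10)
= 36.6219/40 = 0.9155


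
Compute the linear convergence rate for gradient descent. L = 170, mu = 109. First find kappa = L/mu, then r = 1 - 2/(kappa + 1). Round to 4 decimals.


Step 1: Compute the condition number.
kappa = L/mu = 170/109 = 1.5596
Step 2: Compute the convergence rate.
r = 1 - 2/(kappa + 1) = 1 - 2*mu/(L + mu) = (L - mu)/(L + mu) = 61/279 = 0.2186


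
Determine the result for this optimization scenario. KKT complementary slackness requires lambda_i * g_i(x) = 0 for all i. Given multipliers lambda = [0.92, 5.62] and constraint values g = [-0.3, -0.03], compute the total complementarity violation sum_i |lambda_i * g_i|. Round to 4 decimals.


KKT complementary slackness check:
lambda_1 * g_1 = 0.92 * -0.3 = -0.276
lambda_2 * g_2 = 5.62 * -0.03 = -0.1686
Total violation = 0.276 + 0.1686 = 0.4446


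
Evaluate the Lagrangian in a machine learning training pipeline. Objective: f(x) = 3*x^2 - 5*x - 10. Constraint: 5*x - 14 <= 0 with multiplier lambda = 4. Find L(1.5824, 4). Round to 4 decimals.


Step 1: Evaluate f(x).
f(1.5824) = 3*1.5824^2 - 5*1.5824 - 10 = -10.4
Step 2: Evaluate g(x).
g(1.5824) = 5*1.5824 - 14 = -6.088
Step 3: Compute Lagrangian.
L = -10.4 + 4*-6.088 = -34.752


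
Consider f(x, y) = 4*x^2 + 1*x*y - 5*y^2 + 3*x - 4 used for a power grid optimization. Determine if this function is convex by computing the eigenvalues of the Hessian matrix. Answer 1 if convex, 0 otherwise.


The Hessian of f(x,y) = 4*x^2 + 1*x*y - 5*y^2 + 3*x - 4 is:
H = [[8, 1], [1, -10]]
Trace = 8 - 10 = -2
Determinant = 8*-10 - (1)^2 = -81
Discriminant = (-2)^2 - 4*-81 = 328.0
Eigenvalues: lambda_1 = -10.0554, lambda_2 = 8.0554
The function is not convex.

0


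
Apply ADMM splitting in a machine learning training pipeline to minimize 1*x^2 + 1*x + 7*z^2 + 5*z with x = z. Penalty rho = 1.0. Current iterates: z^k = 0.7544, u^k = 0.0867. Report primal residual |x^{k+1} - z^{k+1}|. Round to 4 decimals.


ADMM iteration with rho = 1.0, z^k = 0.7544, u^k = 0.0867
Step 1: x-update.
Minimize 1*x^2 + 1*x + (1.0/2)*(x - 0.7544 + 0.0867)^2
FOC: (2*1 + 1.0)*x = -1 + 1.0*(0.7544 - 0.0867)
x^{k+1} = -0.1108
Step 2: z-update.
Minimize 7*z^2 + 5*z + (1.0/2)*(-0.1108 - z + 0.0867)^2
FOC: (2*7 + 1.0)*z = -5 + 1.0*(-0.1108 + 0.0867)
z^{k+1} = -0.3349
Step 3: u-update.
u^{k+1} = 0.0867 - 0.1108 + 0.3349 = 0.3109
Step 4: Primal residual = |-0.1108 + 0.3349| = 0.2242


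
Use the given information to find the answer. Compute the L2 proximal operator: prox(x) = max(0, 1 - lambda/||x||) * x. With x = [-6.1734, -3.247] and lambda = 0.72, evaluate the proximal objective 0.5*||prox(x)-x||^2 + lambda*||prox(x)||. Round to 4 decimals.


Step 1: Compute ||x||.
||x|| = 6.9752
Step 2: Compute scaling factor.
scale = max(0, 1 - 0.72/6.9752) = 0.8968
Step 3: prox(x) = [-5.5362, -2.9118]
||prox(x)|| = 6.2552
Step 4: Proximal objective.
0.5*||prox-x||^2 = 0.2592
lambda*||prox|| = 4.5037
Total = 4.763


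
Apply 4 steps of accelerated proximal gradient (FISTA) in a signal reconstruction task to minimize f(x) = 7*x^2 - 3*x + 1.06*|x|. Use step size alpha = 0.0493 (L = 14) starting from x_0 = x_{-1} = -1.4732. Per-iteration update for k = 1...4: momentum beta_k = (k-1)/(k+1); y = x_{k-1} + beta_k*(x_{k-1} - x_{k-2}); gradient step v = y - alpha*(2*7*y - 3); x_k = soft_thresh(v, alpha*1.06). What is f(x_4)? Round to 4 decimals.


FISTA on f(x) = 7*x^2 - 3*x + 1.06*|x|
L = 14, alpha = 0.0493
Iteration 1: beta = 0.0, y = -1.4732 + 0.0*(-1.4732 + 1.4732) = -1.4732
  grad(y) = -23.6248, v = y - alpha*grad = -0.3085
  prox(v) = soft_thresh(-0.3085, 0.0523) = -0.2562
Iteration 2: beta = 0.3333, y = -0.2562 + 0.3333*(-0.2562 + 1.4732) = 0.1494
  grad(y) = -0.9082, v = y - alpha*grad = 0.1942
  prox(v) = soft_thresh(0.1942, 0.0523) = 0.1419
Iteration 3: beta = 0.5, y = 0.1419 + 0.5*(0.1419 + 0.2562) = 0.341
  grad(y) = 1.7742, v = y - alpha*grad = 0.2535
  prox(v) = soft_thresh(0.2535, 0.0523) = 0.2013
Iteration 4: beta = 0.6, y = 0.2013 + 0.6*(0.2013 - 0.1419) = 0.2369
  grad(y) = 0.3166, v = y - alpha*grad = 0.2213
  prox(v) = soft_thresh(0.2213, 0.0523) = 0.169
f(x_4) = 7*0.169^2 - 3*0.169 + 1.06*|0.169| = -0.1279


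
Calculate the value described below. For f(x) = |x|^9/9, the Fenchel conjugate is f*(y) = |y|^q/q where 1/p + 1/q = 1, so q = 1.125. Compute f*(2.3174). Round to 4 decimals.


The conjugate exponent q satisfies 1/p + 1/q = 1.
p = 9, so q = 9/(9 - 1) = 1.125
|y|^q = 2.3174^1.125 = 2.5741
f*(2.3174) = 2.5741 / 1.125 = 2.2881


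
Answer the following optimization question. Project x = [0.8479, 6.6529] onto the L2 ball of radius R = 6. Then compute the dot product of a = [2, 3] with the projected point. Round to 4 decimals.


Step 1: Compute ||x|| (intermediates to 6 decimals).
||x|| = sqrt(0.8479^2 + 6.6529^2) = 6.706714
Step 2: Project.
Since ||x|| > R, scale = R/||x|| = 6/6.706714 = 0.894626, proj(x) = scale * x
proj(x) = [0.758553, 5.951857]
Step 3: Dot product.
a^T * proj(x) = 2*0.758553 + 3*5.951857 = 19.3727


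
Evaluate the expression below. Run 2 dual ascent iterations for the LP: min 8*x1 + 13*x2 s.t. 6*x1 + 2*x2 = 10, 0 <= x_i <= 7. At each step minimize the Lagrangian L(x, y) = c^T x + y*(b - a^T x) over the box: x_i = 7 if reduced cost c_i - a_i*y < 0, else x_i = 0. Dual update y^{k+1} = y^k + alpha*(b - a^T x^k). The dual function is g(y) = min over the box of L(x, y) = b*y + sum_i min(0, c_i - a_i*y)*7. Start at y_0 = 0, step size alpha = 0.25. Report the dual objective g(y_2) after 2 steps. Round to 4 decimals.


Dual ascent for LP: min 8*x1 + 13*x2, 6*x1 + 2*x2 = 10, 0 <= x_i <= 7
Step 1: y^k = 0.0, reduced costs: (8.0, 13.0)
  x^k = (0.0, 0.0), subgradient = b - a^T x = 10.0
  y^{k+1} = 0.0 + 0.25*10.0 = 2.5
Step 2: y^k = 2.5, reduced costs: (-7.0, 8.0)
  x^k = (7.0, 0.0), subgradient = b - a^T x = -32.0
  y^{k+1} = 2.5 + 0.25*-32.0 = -5.5
Dual objective at y_2 = -5.5: reduced costs (41.0, 24.0), box minimizer x = (0.0, 0.0)
g(y_2) = b*y + (c1 - a1*y)*x1 + (c2 - a2*y)*x2 = 10*(-5.5) + 41.0*0.0 + 24.0*0.0 = -55.0 + 0.0 + 0.0 = -55.0


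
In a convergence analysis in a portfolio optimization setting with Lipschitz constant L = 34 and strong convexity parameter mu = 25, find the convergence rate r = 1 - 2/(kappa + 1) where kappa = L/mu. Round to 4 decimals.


Step 1: Compute the condition number.
kappa = L/mu = 34/25 = 1.36
Step 2: Compute the convergence rate.
r = 1 - 2/(kappa + 1) = 1 - 2*mu/(L + mu) = (L - mu)/(L + mu) = 9/59 = 0.1525


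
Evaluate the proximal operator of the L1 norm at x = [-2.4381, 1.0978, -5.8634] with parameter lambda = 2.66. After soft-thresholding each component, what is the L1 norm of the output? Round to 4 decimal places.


Soft-thresholding with lambda = 2.66:
prox(-2.4381) = sign(-2.4381)*max(|-2.4381| - 2.66, 0) = 0.0
prox(1.0978) = sign(1.0978)*max(|1.0978| - 2.66, 0) = 0.0
prox(-5.8634) = sign(-5.8634)*max(|-5.8634| - 2.66, 0) = -3.2034
prox(x) = [0.0, 0.0, -3.2034]
||prox(x)||_1 = 0.0 + 0.0 + 3.2034 = 3.2034


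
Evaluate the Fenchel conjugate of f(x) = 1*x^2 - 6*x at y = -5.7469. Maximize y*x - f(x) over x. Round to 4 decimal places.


f*(y) = sup_x {y*x - a*x^2 - b*x} = sup_x {(y-b)*x - a*x^2}
FOC: (y - b) - 2a*x = 0 => x* = (y - b)/(2a)
x* = (-5.7469 + 6)/(2*1) = 0.1266
f*(-5.7469) = (y-b)^2/(4a) = (-5.7469 + 6)^2/(4*1)
= 0.0641/4 = 0.016


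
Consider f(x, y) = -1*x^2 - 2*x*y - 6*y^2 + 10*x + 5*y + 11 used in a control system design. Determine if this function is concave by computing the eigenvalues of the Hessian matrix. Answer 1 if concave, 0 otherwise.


The Hessian of f(x,y) = -1*x^2 - 2*x*y - 6*y^2 + 10*x + 5*y + 11 is:
H = [[-2, -2], [-2, -12]]
Trace = -2 - 12 = -14
Determinant = -2*-12 - (-2)^2 = 20
Discriminant = (-14)^2 - 4*20 = 116.0
Eigenvalues: lambda_1 = -12.3852, lambda_2 = -1.6148
The function is concave.

1


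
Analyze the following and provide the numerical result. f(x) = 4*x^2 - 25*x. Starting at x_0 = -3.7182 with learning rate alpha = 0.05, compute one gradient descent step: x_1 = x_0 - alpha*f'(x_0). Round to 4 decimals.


We compute the gradient at x_0 and apply the update.
f'(x) = 8*x - 25
f'(-3.7182) = 8*-3.7182 - 25 = -54.7456
x_1 = -3.7182 - 0.05*-54.7456 = -0.9809


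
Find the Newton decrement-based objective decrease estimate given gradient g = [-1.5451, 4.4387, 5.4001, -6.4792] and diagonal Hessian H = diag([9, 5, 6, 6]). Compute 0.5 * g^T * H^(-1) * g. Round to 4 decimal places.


Step 1: H is diagonal, so H^(-1) * g = [-0.1717, 0.8877, 0.9, -1.0799].
Step 2: g^T H^(-1) g = sum_i g_i^2 / H_ii
  = (-1.5451)^2/9 + (4.4387)^2/5 + (5.4001)^2/6 + (-6.4792)^2/6
  = 0.2653 + 3.9404 + 4.8602 + 6.9967 = 16.0625
Step 3: Objective decrease = 0.5 * g^T H^(-1) g = 8.0313


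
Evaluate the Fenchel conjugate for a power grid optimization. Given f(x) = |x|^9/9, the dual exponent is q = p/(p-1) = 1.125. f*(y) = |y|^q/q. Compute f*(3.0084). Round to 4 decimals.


The conjugate exponent q satisfies 1/p + 1/q = 1.
p = 9, so q = 9/(9 - 1) = 1.125
|y|^q = 3.0084^1.125 = 3.4525
f*(3.0084) = 3.4525 / 1.125 = 3.0688


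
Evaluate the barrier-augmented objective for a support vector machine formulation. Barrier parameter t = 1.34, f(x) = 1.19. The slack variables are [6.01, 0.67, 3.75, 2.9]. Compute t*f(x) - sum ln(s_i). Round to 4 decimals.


Step 1: Compute log-barrier.
ln values: [1.7934, -0.4005, 1.3218, 1.0647]
phi = -(1.7934 - 0.4005 + 1.3218 + 1.0647) = -3.7794
Step 2: Compute augmented objective.
t*f(x) = 1.34*1.19 = 1.5946
Total = 1.5946 - 3.7794 = -2.1848


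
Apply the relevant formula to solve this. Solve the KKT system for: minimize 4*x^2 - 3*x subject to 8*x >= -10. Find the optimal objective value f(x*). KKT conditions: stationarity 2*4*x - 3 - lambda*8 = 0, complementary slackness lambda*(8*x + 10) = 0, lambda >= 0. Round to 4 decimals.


Step 1: Try lambda = 0 (constraint inactive).
Stationarity: 2*4*x - 3 = 0
x* = 3/(2*4) = 0.375
Check constraint: 8*0.375 = 3.0 >= -10 -- satisfied.
Step 2: Compute optimal value.
f(x*) = 4*0.375^2 - 3*0.375 = -0.5625


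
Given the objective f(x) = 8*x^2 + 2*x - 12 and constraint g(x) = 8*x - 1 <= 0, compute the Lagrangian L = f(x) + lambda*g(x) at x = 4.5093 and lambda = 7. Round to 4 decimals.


Step 1: Evaluate f(x).
f(4.5093) = 8*4.5093^2 + 2*4.5093 - 12 = 159.6889
Step 2: Evaluate g(x).
g(4.5093) = 8*4.5093 - 1 = 35.0744
Step 3: Compute Lagrangian.
L = 159.6889 + 7*35.0744 = 405.2097


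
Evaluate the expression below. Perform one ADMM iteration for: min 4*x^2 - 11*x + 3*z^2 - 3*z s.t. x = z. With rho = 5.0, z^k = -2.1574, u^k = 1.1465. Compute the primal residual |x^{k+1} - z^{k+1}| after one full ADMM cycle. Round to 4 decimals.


ADMM iteration with rho = 5.0, z^k = -2.1574, u^k = 1.1465
Step 1: x-update.
Minimize 4*x^2 - 11*x + (5.0/2)*(x + 2.1574 + 1.1465)^2
FOC: (2*4 + 5.0)*x = 11 + 5.0*(-2.1574 - 1.1465)
x^{k+1} = -0.4246
Step 2: z-update.
Minimize 3*z^2 - 3*z + (5.0/2)*(-0.4246 - z + 1.1465)^2
FOC: (2*3 + 5.0)*z = 3 + 5.0*(-0.4246 + 1.1465)
z^{k+1} = 0.6009
Step 3: u-update.
u^{k+1} = 1.1465 - 0.4246 - 0.6009 = 0.121
Step 4: Primal residual = |-0.4246 - 0.6009| = 1.0255


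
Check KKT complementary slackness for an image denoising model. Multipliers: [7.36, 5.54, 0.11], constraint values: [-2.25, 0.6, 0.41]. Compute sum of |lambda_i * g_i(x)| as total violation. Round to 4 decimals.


KKT complementary slackness check:
lambda_1 * g_1 = 7.36 * -2.25 = -16.56
lambda_2 * g_2 = 5.54 * 0.6 = 3.324
lambda_3 * g_3 = 0.11 * 0.41 = 0.0451
Total violation = 16.56 + 3.324 + 0.0451 = 19.9291


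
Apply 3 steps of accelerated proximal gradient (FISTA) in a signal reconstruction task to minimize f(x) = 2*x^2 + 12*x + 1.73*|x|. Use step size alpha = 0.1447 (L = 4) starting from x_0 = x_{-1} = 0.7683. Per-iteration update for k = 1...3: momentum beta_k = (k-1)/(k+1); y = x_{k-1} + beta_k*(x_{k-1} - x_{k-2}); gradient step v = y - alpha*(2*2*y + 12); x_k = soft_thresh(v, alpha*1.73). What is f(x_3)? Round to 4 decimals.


FISTA on f(x) = 2*x^2 + 12*x + 1.73*|x|
L = 4, alpha = 0.1447
Iteration 1: beta = 0.0, y = 0.7683 + 0.0*(0.7683 - 0.7683) = 0.7683
  grad(y) = 15.0732, v = y - alpha*grad = -1.4128
  prox(v) = soft_thresh(-1.4128, 0.2503) = -1.1625
Iteration 2: beta = 0.3333, y = -1.1625 + 0.3333*(-1.1625 - 0.7683) = -1.806
  grad(y) = 4.7758, v = y - alpha*grad = -2.4971
  prox(v) = soft_thresh(-2.4971, 0.2503) = -2.2468
Iteration 3: beta = 0.5, y = -2.2468 + 0.5*(-2.2468 + 1.1625) = -2.7889
  grad(y) = 0.8443, v = y - alpha*grad = -2.9111
  prox(v) = soft_thresh(-2.9111, 0.2503) = -2.6608
f(x_3) = 2*(-2.6608)^2 + 12*(-2.6608) + 1.73*|-2.6608| = -13.1667


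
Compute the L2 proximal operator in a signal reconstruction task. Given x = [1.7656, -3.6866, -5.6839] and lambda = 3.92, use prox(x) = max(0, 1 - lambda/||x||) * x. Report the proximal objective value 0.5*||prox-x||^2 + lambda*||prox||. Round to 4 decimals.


Step 1: Compute ||x||.
||x|| = 7.0011
Step 2: Compute scaling factor.
scale = max(0, 1 - 3.92/7.0011) = 0.4401
Step 3: prox(x) = [0.777, -1.6224, -2.5014]
||prox(x)|| = 3.0811
Step 4: Proximal objective.
0.5*||prox-x||^2 = 7.6832
lambda*||prox|| = 12.0779
Total = 19.761


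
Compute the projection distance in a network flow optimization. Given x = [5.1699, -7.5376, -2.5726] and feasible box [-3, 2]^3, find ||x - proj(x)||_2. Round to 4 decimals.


Project each component onto [-3, 2].
clip(5.1699) = 2.0, clip(-7.5376) = -3.0, clip(-2.5726) = -2.5726
Projection = [2.0, -3.0, -2.5726]
Squared diffs: [10.0483, 20.5898, 0.0]
Distance = sqrt(30.6381) = 5.5352


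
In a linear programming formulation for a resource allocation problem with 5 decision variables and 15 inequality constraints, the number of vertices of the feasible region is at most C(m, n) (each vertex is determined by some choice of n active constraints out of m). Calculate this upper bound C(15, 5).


Each vertex corresponds to some choice of n active constraints out of m, so the number of vertices is at most C(m, n) = m! / (n!(m-n)!).
m = 15, n = 5
Numerator: 15 * 14 * 13 * 12 * 11
Denominator: 5! = 120
C(15, 5) = 3003


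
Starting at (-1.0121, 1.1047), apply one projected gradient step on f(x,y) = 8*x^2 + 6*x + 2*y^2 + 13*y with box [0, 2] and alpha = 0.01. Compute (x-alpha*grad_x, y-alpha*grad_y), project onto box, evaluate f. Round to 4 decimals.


Step 1: Compute gradient at (-1.0121, 1.1047).
grad_x = 2*8*-1.0121 + 6 = -10.1936
grad_y = 2*2*1.1047 + 13 = 17.4188
Step 2: Gradient step.
x_raw = -1.0121 - 0.01*-10.1936 = -0.9102
y_raw = 1.1047 - 0.01*17.4188 = 0.9305
Step 3: Project onto [0, 2].
x_proj = clip(-0.9102) = 0.0
y_proj = clip(0.9305) = 0.9305
Step 4: Evaluate f.
f(0.0, 0.9305) = 13.8284


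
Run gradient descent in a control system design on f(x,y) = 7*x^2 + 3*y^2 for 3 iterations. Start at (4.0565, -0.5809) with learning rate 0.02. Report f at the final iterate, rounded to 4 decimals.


Gradient descent on f(x,y) = 7*x^2 + 3*y^2.
Starting point: (4.0565, -0.5809), alpha = 0.02
Step 1: grad_x = 2*7*4.0565 = 56.791, grad_y = 2*3*-0.5809 = -3.4854
  x_1 = 4.0565 - 0.02*56.791 = 2.9207
  y_1 = -0.5809 - 0.02*-3.4854 = -0.5112
Step 2: grad_x = 2*7*2.9207 = 40.8895, grad_y = 2*3*-0.5112 = -3.0672
  x_2 = 2.9207 - 0.02*40.8895 = 2.1029
  y_2 = -0.5112 - 0.02*-3.0672 = -0.4498
Step 3: grad_x = 2*7*2.1029 = 29.4405, grad_y = 2*3*-0.4498 = -2.6991
  x_3 = 2.1029 - 0.02*29.4405 = 1.5141
  y_3 = -0.4498 - 0.02*-2.6991 = -0.3959
f(1.5141, -0.3959) = 7*1.5141^2 + 3*(-0.3959)^2 = 16.5172


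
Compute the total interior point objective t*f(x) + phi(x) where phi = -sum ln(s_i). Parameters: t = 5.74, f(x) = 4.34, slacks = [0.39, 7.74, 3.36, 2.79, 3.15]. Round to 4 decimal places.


Step 1: Compute log-barrier.
ln values: [-0.9416, 2.0464, 1.2119, 1.026, 1.1474]
phi = -(-0.9416 + 2.0464 + 1.2119 + 1.026 + 1.1474) = -4.4902
Step 2: Compute augmented objective.
t*f(x) = 5.74*4.34 = 24.9116
Total = 24.9116 - 4.4902 = 20.4214


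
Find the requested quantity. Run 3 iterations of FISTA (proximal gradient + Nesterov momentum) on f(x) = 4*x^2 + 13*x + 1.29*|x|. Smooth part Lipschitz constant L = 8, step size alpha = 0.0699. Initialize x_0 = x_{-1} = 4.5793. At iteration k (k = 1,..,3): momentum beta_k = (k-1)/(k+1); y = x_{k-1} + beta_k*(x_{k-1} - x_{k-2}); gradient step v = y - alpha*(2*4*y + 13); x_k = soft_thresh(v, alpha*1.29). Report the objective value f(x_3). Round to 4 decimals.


FISTA on f(x) = 4*x^2 + 13*x + 1.29*|x|
L = 8, alpha = 0.0699
Iteration 1: beta = 0.0, y = 4.5793 + 0.0*(4.5793 - 4.5793) = 4.5793
  grad(y) = 49.6344, v = y - alpha*grad = 1.1099
  prox(v) = soft_thresh(1.1099, 0.0902) = 1.0197
Iteration 2: beta = 0.3333, y = 1.0197 + 0.3333*(1.0197 - 4.5793) = -0.1669
  grad(y) = 11.6652, v = y - alpha*grad = -0.9822
  prox(v) = soft_thresh(-0.9822, 0.0902) = -0.8921
Iteration 3: beta = 0.5, y = -0.8921 + 0.5*(-0.8921 - 1.0197) = -1.848
  grad(y) = -1.7837, v = y - alpha*grad = -1.7233
  prox(v) = soft_thresh(-1.7233, 0.0902) = -1.6331
f(x_3) = 4*(-1.6331)^2 + 13*(-1.6331) + 1.29*|-1.6331| = -8.4555


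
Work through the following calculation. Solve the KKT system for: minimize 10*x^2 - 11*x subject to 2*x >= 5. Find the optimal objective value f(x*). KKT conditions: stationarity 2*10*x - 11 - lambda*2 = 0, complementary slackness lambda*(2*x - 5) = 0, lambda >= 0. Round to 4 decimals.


Step 1: Try lambda = 0 (constraint inactive).
x_unc = 11/(2*10) = 0.55
Check: 2*0.55 = 1.1 < 5 -- violated!
Step 2: Constraint must be active: 2*x = 5
x* = 5/2 = 2.5
lambda = (2*10*2.5 - 11)/2 = 19.5
Step 3: Compute optimal value.
f(x*) = 10*2.5^2 - 11*2.5 = 35.0


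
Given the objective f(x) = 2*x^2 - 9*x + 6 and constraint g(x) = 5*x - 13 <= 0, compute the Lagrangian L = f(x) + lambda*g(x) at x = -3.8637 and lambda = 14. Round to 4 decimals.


Step 1: Evaluate f(x).
f(-3.8637) = 2*(-3.8637)^2 - 9*(-3.8637) + 6 = 70.6297
Step 2: Evaluate g(x).
g(-3.8637) = 5*-3.8637 - 13 = -32.3185
Step 3: Compute Lagrangian.
L = 70.6297 + 14*-32.3185 = -381.8293


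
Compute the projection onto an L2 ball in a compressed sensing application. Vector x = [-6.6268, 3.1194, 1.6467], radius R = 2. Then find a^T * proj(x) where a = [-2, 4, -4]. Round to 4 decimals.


Step 1: Compute ||x|| (intermediates to 6 decimals).
||x|| = sqrt((-6.6268)^2 + 3.1194^2 + 1.6467^2) = 7.507114
Step 2: Project.
Since ||x|| > R, scale = R/||x|| = 2/7.507114 = 0.266414, proj(x) = scale * x
proj(x) = [-1.765472, 0.831052, 0.438704]
Step 3: Dot product.
a^T * proj(x) = -2*(-1.765472) + 4*0.831052 - 4*0.438704 = 5.1003


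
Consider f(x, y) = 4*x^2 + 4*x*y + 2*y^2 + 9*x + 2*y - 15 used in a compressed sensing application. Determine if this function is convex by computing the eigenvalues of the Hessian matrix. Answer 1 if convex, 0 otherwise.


The Hessian of f(x,y) = 4*x^2 + 4*x*y + 2*y^2 + 9*x + 2*y - 15 is:
H = [[8, 4], [4, 4]]
Trace = 8 + 4 = 12
Determinant = 8*4 - (4)^2 = 16
Discriminant = (12)^2 - 4*16 = 80.0
Eigenvalues: lambda_1 = 1.5279, lambda_2 = 10.4721
The function is convex.

1


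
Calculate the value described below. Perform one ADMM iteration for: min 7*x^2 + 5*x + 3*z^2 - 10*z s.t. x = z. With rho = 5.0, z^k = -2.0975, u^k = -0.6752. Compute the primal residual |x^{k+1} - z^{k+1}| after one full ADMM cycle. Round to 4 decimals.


ADMM iteration with rho = 5.0, z^k = -2.0975, u^k = -0.6752
Step 1: x-update.
Minimize 7*x^2 + 5*x + (5.0/2)*(x + 2.0975 - 0.6752)^2
FOC: (2*7 + 5.0)*x = -5 + 5.0*(-2.0975 + 0.6752)
x^{k+1} = -0.6374
Step 2: z-update.
Minimize 3*z^2 - 10*z + (5.0/2)*(-0.6374 - z - 0.6752)^2
FOC: (2*3 + 5.0)*z = 10 + 5.0*(-0.6374 - 0.6752)
z^{k+1} = 0.3124
Step 3: u-update.
u^{k+1} = -0.6752 - 0.6374 - 0.3124 = -1.6251
Step 4: Primal residual = |-0.6374 - 0.3124| = 0.9499


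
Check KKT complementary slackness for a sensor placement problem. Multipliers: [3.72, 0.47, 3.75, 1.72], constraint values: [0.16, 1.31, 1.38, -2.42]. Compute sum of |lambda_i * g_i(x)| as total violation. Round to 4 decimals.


KKT complementary slackness check:
lambda_1 * g_1 = 3.72 * 0.16 = 0.5952
lambda_2 * g_2 = 0.47 * 1.31 = 0.6157
lambda_3 * g_3 = 3.75 * 1.38 = 5.175
lambda_4 * g_4 = 1.72 * -2.42 = -4.1624
Total violation = 0.5952 + 0.6157 + 5.175 + 4.1624 = 10.5483


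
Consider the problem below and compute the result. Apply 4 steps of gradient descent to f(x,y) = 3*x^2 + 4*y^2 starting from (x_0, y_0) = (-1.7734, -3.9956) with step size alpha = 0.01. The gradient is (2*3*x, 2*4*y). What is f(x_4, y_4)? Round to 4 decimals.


Gradient descent on f(x,y) = 3*x^2 + 4*y^2.
Starting point: (-1.7734, -3.9956), alpha = 0.01
Step 1: grad_x = 2*3*-1.7734 = -10.6404, grad_y = 2*4*-3.9956 = -31.9648
  x_1 = -1.7734 - 0.01*-10.6404 = -1.667
  y_1 = -3.9956 - 0.01*-31.9648 = -3.676
Step 2: grad_x = 2*3*-1.667 = -10.002, grad_y = 2*4*-3.676 = -29.4076
  x_2 = -1.667 - 0.01*-10.002 = -1.567
  y_2 = -3.676 - 0.01*-29.4076 = -3.3819
Step 3: grad_x = 2*3*-1.567 = -9.4019, grad_y = 2*4*-3.3819 = -27.055
  x_3 = -1.567 - 0.01*-9.4019 = -1.473
  y_3 = -3.3819 - 0.01*-27.055 = -3.1113
Step 4: grad_x = 2*3*-1.473 = -8.8377, grad_y = 2*4*-3.1113 = -24.8906
  x_4 = -1.473 - 0.01*-8.8377 = -1.3846
  y_4 = -3.1113 - 0.01*-24.8906 = -2.8624
f(-1.3846, -2.8624) = 3*(-1.3846)^2 + 4*(-2.8624)^2 = 38.525


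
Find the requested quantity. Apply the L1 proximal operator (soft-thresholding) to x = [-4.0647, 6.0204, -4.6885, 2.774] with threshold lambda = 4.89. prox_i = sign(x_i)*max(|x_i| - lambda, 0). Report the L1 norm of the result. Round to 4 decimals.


Soft-thresholding with lambda = 4.89:
prox(-4.0647) = sign(-4.0647)*max(|-4.0647| - 4.89, 0) = 0.0
prox(6.0204) = sign(6.0204)*max(|6.0204| - 4.89, 0) = 1.1304
prox(-4.6885) = sign(-4.6885)*max(|-4.6885| - 4.89, 0) = 0.0
prox(2.774) = sign(2.774)*max(|2.774| - 4.89, 0) = 0.0
prox(x) = [0.0, 1.1304, 0.0, 0.0]
||prox(x)||_1 = 0.0 + 1.1304 + 0.0 + 0.0 = 1.1304


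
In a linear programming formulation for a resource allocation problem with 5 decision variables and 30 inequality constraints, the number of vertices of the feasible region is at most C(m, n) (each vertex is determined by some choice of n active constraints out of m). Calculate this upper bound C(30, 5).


Each vertex corresponds to some choice of n active constraints out of m, so the number of vertices is at most C(m, n) = m! / (n!(m-n)!).
m = 30, n = 5
Numerator: 30 * 29 * 28 * 27 * 26
Denominator: 5! = 120
C(30, 5) = 142506


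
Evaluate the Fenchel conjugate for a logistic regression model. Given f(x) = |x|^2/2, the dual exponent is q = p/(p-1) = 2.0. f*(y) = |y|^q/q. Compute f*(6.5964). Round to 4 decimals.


The conjugate exponent q satisfies 1/p + 1/q = 1.
p = 2, so q = 2/(2 - 1) = 2.0
|y|^q = 6.5964^2.0 = 43.5125
f*(6.5964) = 43.5125 / 2.0 = 21.7562


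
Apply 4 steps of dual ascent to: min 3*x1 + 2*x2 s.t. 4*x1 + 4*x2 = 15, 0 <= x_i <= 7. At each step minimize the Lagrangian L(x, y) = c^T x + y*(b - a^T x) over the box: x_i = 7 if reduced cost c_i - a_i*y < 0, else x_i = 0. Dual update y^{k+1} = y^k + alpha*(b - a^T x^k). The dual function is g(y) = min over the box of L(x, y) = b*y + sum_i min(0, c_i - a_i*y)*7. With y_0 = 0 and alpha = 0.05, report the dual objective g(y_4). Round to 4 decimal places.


Dual ascent for LP: min 3*x1 + 2*x2, 4*x1 + 4*x2 = 15, 0 <= x_i <= 7
Step 1: y^k = 0.0, reduced costs: (3.0, 2.0)
  x^k = (0.0, 0.0), subgradient = b - a^T x = 15.0
  y^{k+1} = 0.0 + 0.05*15.0 = 0.75
Step 2: y^k = 0.75, reduced costs: (0.0, -1.0)
  x^k = (0.0, 7.0), subgradient = b - a^T x = -13.0
  y^{k+1} = 0.75 + 0.05*-13.0 = 0.1
Step 3: y^k = 0.1, reduced costs: (2.6, 1.6)
  x^k = (0.0, 0.0), subgradient = b - a^T x = 15.0
  y^{k+1} = 0.1 + 0.05*15.0 = 0.85
Step 4: y^k = 0.85, reduced costs: (-0.4, -1.4)
  x^k = (7.0, 7.0), subgradient = b - a^T x = -41.0
  y^{k+1} = 0.85 + 0.05*-41.0 = -1.2
Dual objective at y_4 = -1.2: reduced costs (7.8, 6.8), box minimizer x = (0.0, 0.0)
g(y_4) = b*y + (c1 - a1*y)*x1 + (c2 - a2*y)*x2 = 15*(-1.2) + 7.8*0.0 + 6.8*0.0 = -18.0 + 0.0 + 0.0 = -18.0


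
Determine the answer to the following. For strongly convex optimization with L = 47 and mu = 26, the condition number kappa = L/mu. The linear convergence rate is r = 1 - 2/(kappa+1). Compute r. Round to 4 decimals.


Step 1: Compute the condition number.
kappa = L/mu = 47/26 = 1.8077
Step 2: Compute the convergence rate.
r = 1 - 2/(kappa + 1) = 1 - 2*mu/(L + mu) = (L - mu)/(L + mu) = 21/73 = 0.2877


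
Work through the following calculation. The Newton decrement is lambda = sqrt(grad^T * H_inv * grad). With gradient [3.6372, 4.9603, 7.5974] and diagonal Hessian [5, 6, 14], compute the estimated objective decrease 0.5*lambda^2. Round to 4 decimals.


Step 1: H is diagonal, so H^(-1) * g = [0.7274, 0.8267, 0.5427].
Step 2: g^T H^(-1) g = sum_i g_i^2 / H_ii
  = (3.6372)^2/5 + (4.9603)^2/6 + (7.5974)^2/14
  = 2.6458 + 4.1008 + 4.1229 = 10.8695
Step 3: Objective decrease = 0.5 * g^T H^(-1) g = 5.4347


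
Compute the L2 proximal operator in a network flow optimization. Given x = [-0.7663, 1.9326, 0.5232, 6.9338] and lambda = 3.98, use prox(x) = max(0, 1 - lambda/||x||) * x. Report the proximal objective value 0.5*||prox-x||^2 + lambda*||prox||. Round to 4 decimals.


Step 1: Compute ||x||.
||x|| = 7.2576
Step 2: Compute scaling factor.
scale = max(0, 1 - 3.98/7.2576) = 0.4516
Step 3: prox(x) = [-0.3461, 0.8728, 0.2363, 3.1314]
||prox(x)|| = 3.2776
Step 4: Proximal objective.
0.5*||prox-x||^2 = 7.9202
lambda*||prox|| = 13.0448
Total = 20.9652


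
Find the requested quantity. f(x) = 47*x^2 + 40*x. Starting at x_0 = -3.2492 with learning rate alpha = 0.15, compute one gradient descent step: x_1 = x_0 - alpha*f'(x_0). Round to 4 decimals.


We compute the gradient at x_0 and apply the update.
f'(x) = 94*x + 40
f'(-3.2492) = 94*-3.2492 + 40 = -265.4248
x_1 = -3.2492 - 0.15*-265.4248 = 36.5645


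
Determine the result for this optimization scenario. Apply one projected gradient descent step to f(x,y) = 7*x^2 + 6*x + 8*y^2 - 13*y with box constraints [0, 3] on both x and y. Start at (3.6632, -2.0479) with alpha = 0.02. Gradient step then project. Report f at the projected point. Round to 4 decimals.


Step 1: Compute gradient at (3.6632, -2.0479).
grad_x = 2*7*3.6632 + 6 = 57.2848
grad_y = 2*8*-2.0479 - 13 = -45.7664
Step 2: Gradient step.
x_raw = 3.6632 - 0.02*57.2848 = 2.5175
y_raw = -2.0479 - 0.02*-45.7664 = -1.1326
Step 3: Project onto [0, 3].
x_proj = clip(2.5175) = 2.5175
y_proj = clip(-1.1326) = 0.0
Step 4: Evaluate f.
f(2.5175, 0.0) = 59.4698


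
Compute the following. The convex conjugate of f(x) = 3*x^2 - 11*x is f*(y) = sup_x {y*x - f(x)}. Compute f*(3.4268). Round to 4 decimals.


f*(y) = sup_x {y*x - a*x^2 - b*x} = sup_x {(y-b)*x - a*x^2}
FOC: (y - b) - 2a*x = 0 => x* = (y - b)/(2a)
x* = (3.4268 + 11)/(2*3) = 2.4045
f*(3.4268) = (y-b)^2/(4a) = (3.4268 + 11)^2/(4*3)
= 208.1326/12 = 17.3444


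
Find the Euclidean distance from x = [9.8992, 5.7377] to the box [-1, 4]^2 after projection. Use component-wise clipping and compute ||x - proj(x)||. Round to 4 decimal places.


Project each component onto [-1, 4].
clip(9.8992) = 4.0, clip(5.7377) = 4.0
Projection = [4.0, 4.0]
Squared diffs: [34.8006, 3.0196]
Distance = sqrt(37.8202) = 6.1498


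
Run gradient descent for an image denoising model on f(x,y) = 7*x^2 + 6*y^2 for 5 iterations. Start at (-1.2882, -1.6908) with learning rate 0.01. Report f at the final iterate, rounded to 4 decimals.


Gradient descent on f(x,y) = 7*x^2 + 6*y^2.
Starting point: (-1.2882, -1.6908), alpha = 0.01
Step 1: grad_x = 2*7*-1.2882 = -18.0348, grad_y = 2*6*-1.6908 = -20.2896
  x_1 = -1.2882 - 0.01*-18.0348 = -1.1079
  y_1 = -1.6908 - 0.01*-20.2896 = -1.4879
Step 2: grad_x = 2*7*-1.1079 = -15.5099, grad_y = 2*6*-1.4879 = -17.8548
  x_2 = -1.1079 - 0.01*-15.5099 = -0.9528
  y_2 = -1.4879 - 0.01*-17.8548 = -1.3094
Step 3: grad_x = 2*7*-0.9528 = -13.3385, grad_y = 2*6*-1.3094 = -15.7123
  x_3 = -0.9528 - 0.01*-13.3385 = -0.8194
  y_3 = -1.3094 - 0.01*-15.7123 = -1.1522
Step 4: grad_x = 2*7*-0.8194 = -11.4711, grad_y = 2*6*-1.1522 = -13.8268
  x_4 = -0.8194 - 0.01*-11.4711 = -0.7047
  y_4 = -1.1522 - 0.01*-13.8268 = -1.014
Step 5: grad_x = 2*7*-0.7047 = -9.8652, grad_y = 2*6*-1.014 = -12.1676
  x_5 = -0.7047 - 0.01*-9.8652 = -0.606
  y_5 = -1.014 - 0.01*-12.1676 = -0.8923
f(-0.606, -0.8923) = 7*(-0.606)^2 + 6*(-0.8923)^2 = 7.3478


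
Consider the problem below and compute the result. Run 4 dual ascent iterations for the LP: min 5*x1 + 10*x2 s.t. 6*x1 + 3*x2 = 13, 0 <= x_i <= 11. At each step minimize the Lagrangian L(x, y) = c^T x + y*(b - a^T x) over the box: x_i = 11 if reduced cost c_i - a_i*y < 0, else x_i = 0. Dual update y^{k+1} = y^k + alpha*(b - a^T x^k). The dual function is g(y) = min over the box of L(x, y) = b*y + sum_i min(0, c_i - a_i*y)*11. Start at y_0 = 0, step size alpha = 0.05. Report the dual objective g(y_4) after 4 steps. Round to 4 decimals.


Dual ascent for LP: min 5*x1 + 10*x2, 6*x1 + 3*x2 = 13, 0 <= x_i <= 11
Step 1: y^k = 0.0, reduced costs: (5.0, 10.0)
  x^k = (0.0, 0.0), subgradient = b - a^T x = 13.0
  y^{k+1} = 0.0 + 0.05*13.0 = 0.65
Step 2: y^k = 0.65, reduced costs: (1.1, 8.05)
  x^k = (0.0, 0.0), subgradient = b - a^T x = 13.0
  y^{k+1} = 0.65 + 0.05*13.0 = 1.3
Step 3: y^k = 1.3, reduced costs: (-2.8, 6.1)
  x^k = (11.0, 0.0), subgradient = b - a^T x = -53.0
  y^{k+1} = 1.3 + 0.05*-53.0 = -1.35
Step 4: y^k = -1.35, reduced costs: (13.1, 14.05)
  x^k = (0.0, 0.0), subgradient = b - a^T x = 13.0
  y^{k+1} = -1.35 + 0.05*13.0 = -0.7
Dual objective at y_4 = -0.7: reduced costs (9.2, 12.1), box minimizer x = (0.0, 0.0)
g(y_4) = b*y + (c1 - a1*y)*x1 + (c2 - a2*y)*x2 = 13*(-0.7) + 9.2*0.0 + 12.1*0.0 = -9.1 + 0.0 + 0.0 = -9.1


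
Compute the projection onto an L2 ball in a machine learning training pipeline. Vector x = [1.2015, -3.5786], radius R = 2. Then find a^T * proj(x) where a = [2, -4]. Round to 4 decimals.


Step 1: Compute ||x|| (intermediates to 6 decimals).
||x|| = sqrt(1.2015^2 + (-3.5786)^2) = 3.774915
Step 2: Project.
Since ||x|| > R, scale = R/||x|| = 2/3.774915 = 0.529813, proj(x) = scale * x
proj(x) = [0.63657, -1.895989]
Step 3: Dot product.
a^T * proj(x) = 2*0.63657 - 4*(-1.895989) = 8.8571


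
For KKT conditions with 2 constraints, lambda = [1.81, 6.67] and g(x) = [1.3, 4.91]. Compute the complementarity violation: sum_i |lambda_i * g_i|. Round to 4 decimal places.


KKT complementary slackness check:
lambda_1 * g_1 = 1.81 * 1.3 = 2.353
lambda_2 * g_2 = 6.67 * 4.91 = 32.7497
Total violation = 2.353 + 32.7497 = 35.1027


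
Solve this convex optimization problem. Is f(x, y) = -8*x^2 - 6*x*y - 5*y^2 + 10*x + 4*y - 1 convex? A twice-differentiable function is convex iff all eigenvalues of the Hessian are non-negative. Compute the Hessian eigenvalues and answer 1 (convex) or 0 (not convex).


The Hessian of f(x,y) = -8*x^2 - 6*x*y - 5*y^2 + 10*x + 4*y - 1 is:
H = [[-16, -6], [-6, -10]]
Trace = -16 - 10 = -26
Determinant = -16*-10 - (-6)^2 = 124
Discriminant = (-26)^2 - 4*124 = 180.0
Eigenvalues: lambda_1 = -19.7082, lambda_2 = -6.2918
The function is not convex.

0


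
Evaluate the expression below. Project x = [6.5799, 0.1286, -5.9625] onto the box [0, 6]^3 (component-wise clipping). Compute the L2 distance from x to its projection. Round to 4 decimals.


Project each component onto [0, 6].
clip(6.5799) = 6.0, clip(0.1286) = 0.1286, clip(-5.9625) = 0.0
Projection = [6.0, 0.1286, 0.0]
Squared diffs: [0.3363, 0.0, 35.5514]
Distance = sqrt(35.8877) = 5.9906


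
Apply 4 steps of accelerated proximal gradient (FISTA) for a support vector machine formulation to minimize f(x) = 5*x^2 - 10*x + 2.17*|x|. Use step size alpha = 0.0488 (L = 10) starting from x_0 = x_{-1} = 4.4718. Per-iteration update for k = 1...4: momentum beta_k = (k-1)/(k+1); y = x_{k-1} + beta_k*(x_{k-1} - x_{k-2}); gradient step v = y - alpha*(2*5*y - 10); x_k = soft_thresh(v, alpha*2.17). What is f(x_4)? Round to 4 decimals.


FISTA on f(x) = 5*x^2 - 10*x + 2.17*|x|
L = 10, alpha = 0.0488
Iteration 1: beta = 0.0, y = 4.4718 + 0.0*(4.4718 - 4.4718) = 4.4718
  grad(y) = 34.718, v = y - alpha*grad = 2.7776
  prox(v) = soft_thresh(2.7776, 0.1059) = 2.6717
Iteration 2: beta = 0.3333, y = 2.6717 + 0.3333*(2.6717 - 4.4718) = 2.0716
  grad(y) = 10.7162, v = y - alpha*grad = 1.5487
  prox(v) = soft_thresh(1.5487, 0.1059) = 1.4428
Iteration 3: beta = 0.5, y = 1.4428 + 0.5*(1.4428 - 2.6717) = 0.8283
  grad(y) = -1.7167, v = y - alpha*grad = 0.9121
  prox(v) = soft_thresh(0.9121, 0.1059) = 0.8062
Iteration 4: beta = 0.6, y = 0.8062 + 0.6*(0.8062 - 1.4428) = 0.4243
  grad(y) = -5.7573, v = y - alpha*grad = 0.7052
  prox(v) = soft_thresh(0.7052, 0.1059) = 0.5993
f(x_4) = 5*0.5993^2 - 10*0.5993 + 2.17*|0.5993| = -2.8968
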